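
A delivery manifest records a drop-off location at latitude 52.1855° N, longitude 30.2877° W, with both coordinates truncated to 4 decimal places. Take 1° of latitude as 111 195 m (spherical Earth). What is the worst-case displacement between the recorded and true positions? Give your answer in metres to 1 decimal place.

Truncating at 4 decimal places can drop up to a full unit in the last place, so each coordinate may be off by as much as 0.0001°.
Latitude error → 0.0001 × 111195 = 11.1195 m along the meridian.
E–W at 52.1855°: 0.0001° × 111195 × cos 52.1855° = 0.0001 × 111195 × 0.6131 ≈ 6.81744 m.
The two errors are perpendicular, so the maximum displacement is √(11.1195² + 6.81744²) ≈ 13.043 m.

13.0 metres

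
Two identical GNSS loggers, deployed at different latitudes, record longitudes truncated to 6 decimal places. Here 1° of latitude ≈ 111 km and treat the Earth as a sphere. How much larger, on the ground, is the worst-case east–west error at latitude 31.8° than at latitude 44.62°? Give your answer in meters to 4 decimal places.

Truncating at 6 decimal places can drop up to a full unit in the last place, so the longitude may be off by as much as 1e-06°.
At 31.8°: 1e-06° × 111000 × cos 31.8° = 1e-06 × 111000 × 0.8499 ≈ 0.094338 m.
Error at 44.62° = 1e-06° × 111000 × cos 44.62° ≈ 0.111 × 0.7118 = 0.079008 m.
Difference: 0.094338 − 0.079008 = 0.01533 m.

0.0153 meters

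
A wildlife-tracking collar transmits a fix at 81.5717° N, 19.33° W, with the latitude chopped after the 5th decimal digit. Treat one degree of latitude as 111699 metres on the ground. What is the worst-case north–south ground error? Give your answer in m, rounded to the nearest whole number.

1 m

Truncating at 5 decimal places can drop up to a full unit in the last place, so the latitude may be off by as much as 1e-05°.
So the N–S error is at most 1e-05 × 111699 = 1.11699 m.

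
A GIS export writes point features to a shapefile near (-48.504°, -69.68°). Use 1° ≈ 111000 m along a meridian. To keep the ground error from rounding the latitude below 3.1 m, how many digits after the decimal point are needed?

One degree of latitude covers 111000 m.
N decimal places → at most half a unit in the last place, 0.5 × 10⁻ᴺ° = 111000/2 × 10⁻ᴺ m.
Need 0.5 × 111000 × 10⁻ᴺ ≤ 3.1 → 10⁻ᴺ ≤ 5.586e-05, so N ≥ 4.25.
At 4 places the error can reach 5.55 m, but 5 places keeps it to 0.555 m.

5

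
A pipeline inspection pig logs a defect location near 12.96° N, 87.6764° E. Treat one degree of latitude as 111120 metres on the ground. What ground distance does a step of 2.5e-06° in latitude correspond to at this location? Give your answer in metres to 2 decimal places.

0.28 metres

Along a meridian 2.5e-06° is 2.5e-06 × 111120 = 0.2778 m.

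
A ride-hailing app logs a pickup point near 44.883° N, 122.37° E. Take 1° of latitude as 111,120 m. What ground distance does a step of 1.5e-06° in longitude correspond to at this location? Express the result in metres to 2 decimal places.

1.5e-06° of longitude at 44.883° is 1.5e-06 × 111120 × cos 44.883° ≈ 1.5e-06 × 78734 = 0.118101 m.

0.12 metres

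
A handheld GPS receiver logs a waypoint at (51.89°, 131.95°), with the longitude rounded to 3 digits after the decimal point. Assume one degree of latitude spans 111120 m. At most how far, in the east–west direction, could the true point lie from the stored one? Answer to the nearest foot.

113 feet

Rounding to 3 decimal places leaves the longitude within ±0.0005° of the true value.
Parallels shrink by cos φ, so at 51.89° a degree of longitude is 111120 × 0.6172 ≈ 68580.3 m.
East–west error: 0.0005° × 68580.3 m/° ≈ 34.2901 m.
In feet: 34.2901 m ÷ 0.3048 ≈ 112.5 ft.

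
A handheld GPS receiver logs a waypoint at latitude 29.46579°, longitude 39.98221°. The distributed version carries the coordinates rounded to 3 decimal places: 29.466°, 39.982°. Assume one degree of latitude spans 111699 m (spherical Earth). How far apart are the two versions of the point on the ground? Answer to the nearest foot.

The latitude changed by -0.00021° and the longitude by +0.00021°.
N–S: -0.00021° × 111699 m/° = -23.4568 m.
East–west at this latitude: 0.00021° × 111699 × cos 29.466° ≈ 0.00021 × 97250.5 = 20.4226 m.
Distance: √(23.4568² + 20.4226²) ≈ 31.1015 m.
In feet: 31.1015 m ÷ 0.3048 ≈ 102.04 ft.

102 feet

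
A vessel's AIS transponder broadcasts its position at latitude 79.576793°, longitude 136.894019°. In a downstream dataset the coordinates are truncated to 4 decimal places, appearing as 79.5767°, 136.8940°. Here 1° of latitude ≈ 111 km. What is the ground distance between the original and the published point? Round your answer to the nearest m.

10 m

The latitude changed by +0.000093° and the longitude by +0.000019°.
N–S: 0.000093° × 111000 m/° = 10.323 m.
E–W at 79.5767°: 0.000019° × 111000 × cos 79.5767° = 0.000019 × 111000 × 0.1809 ≈ 0.381558 m.
Hypotenuse of the two orthogonal shifts: √(10.323² + 0.381558²) = 10.33 m.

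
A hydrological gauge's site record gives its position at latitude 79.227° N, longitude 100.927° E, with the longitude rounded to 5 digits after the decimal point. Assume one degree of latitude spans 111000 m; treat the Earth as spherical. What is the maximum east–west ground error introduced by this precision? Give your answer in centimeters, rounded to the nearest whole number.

Rounding to 5 decimal places leaves the longitude within ±5e-06° of the true value.
Parallels shrink by cos φ, so at 79.227° a degree of longitude is 111000 × 0.1869 ≈ 20747.9 m.
Maximum E–W displacement: 5e-06 × 20747.9 = 0.10374 m.
That is 0.10374 m = 10.374 cm.

10 centimeters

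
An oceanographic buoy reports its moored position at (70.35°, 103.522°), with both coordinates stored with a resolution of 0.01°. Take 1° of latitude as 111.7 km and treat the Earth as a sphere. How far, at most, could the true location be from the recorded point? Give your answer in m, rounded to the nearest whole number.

With a 0.01° grid the true value lies within half a step, ±0.01°/2 = ±0.005°, of the stored one.
Latitude error → 0.005 × 111700 = 558.5 m along the meridian.
East–west component at 70.35°: 0.005° × 111700 × cos 70.35° ≈ 0.005 × 37561.8 ≈ 187.809 m.
The two errors are perpendicular, so the maximum displacement is √(558.5² + 187.809²) ≈ 589.232 m.

589 m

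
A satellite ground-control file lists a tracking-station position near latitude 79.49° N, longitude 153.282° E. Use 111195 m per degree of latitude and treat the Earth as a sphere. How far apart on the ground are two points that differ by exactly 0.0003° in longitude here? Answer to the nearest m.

6 m

0.0003° of longitude at 79.49° is 0.0003 × 111195 × cos 79.49° ≈ 0.0003 × 20282.8 = 6.08483 m.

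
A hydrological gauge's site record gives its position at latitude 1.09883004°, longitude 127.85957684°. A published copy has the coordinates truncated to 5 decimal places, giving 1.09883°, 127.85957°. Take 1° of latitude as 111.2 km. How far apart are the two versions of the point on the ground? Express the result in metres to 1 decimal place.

The latitude changed by +0.00000004° and the longitude by +0.00000684°.
North–south shift: 0.00000004 × 111200 = 0.004448 m.
E–W at 1.09883°: 0.00000684° × 111200 × cos 1.09883° = 0.00000684 × 111200 × 0.9998 ≈ 0.760468 m.
Distance: √(0.004448² + 0.760468²) ≈ 0.760481 m.

0.8 metres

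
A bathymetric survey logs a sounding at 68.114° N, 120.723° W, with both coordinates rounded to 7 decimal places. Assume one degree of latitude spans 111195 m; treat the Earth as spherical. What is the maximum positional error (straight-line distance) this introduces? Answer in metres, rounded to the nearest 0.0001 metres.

Rounding to 7 decimal places leaves each coordinate within ±5e-08° of the true value.
Latitude error → 5e-08 × 111195 = 0.00555975 m along the meridian.
Longitude error → 5e-08 × 111195 × cos 68.114° = 5e-08 × 111195 × 0.3728 ≈ 0.00207246 m.
Combining orthogonally: (0.00555975² + 0.00207246²)^½ ≈ 0.00593346 m.

0.0059 metres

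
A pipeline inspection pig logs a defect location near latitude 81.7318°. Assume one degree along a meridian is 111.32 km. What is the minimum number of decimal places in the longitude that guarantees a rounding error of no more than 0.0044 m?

7 decimal places

At 81.7318° one degree of longitude covers 111320 × cos 81.7318° ≈ 111320 × 0.1438 ≈ 16008.6 m.
Rounding to N decimal places gives at most 0.5 × 10⁻ᴺ degrees of error, i.e. 0.5 × 10⁻ᴺ × 16008.6 m.
Setting 8004.3 × 10⁻ᴺ ≤ 0.0044 gives 10ᴺ ≥ 1.819e+06, i.e. N ≥ 6.26.
N = 6 would give 0.008 m (too coarse); N = 7 gives 0.0008 m ≤ 0.0044 m.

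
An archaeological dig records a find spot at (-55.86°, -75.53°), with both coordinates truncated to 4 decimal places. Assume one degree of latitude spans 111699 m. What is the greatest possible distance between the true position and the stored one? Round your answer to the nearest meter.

13 meters

Truncating at 4 decimal places can drop up to a full unit in the last place, so each coordinate may be off by as much as 0.0001°.
Latitude error → 0.0001 × 111699 = 11.1699 m along the meridian.
East–west component at 55.86°: 0.0001° × 111699 × cos 55.86° ≈ 0.0001 × 62687.4 ≈ 6.26874 m.
Worst case both components are at the extreme and orthogonal: √(11.1699² + 6.26874²) ≈ 12.8087 m.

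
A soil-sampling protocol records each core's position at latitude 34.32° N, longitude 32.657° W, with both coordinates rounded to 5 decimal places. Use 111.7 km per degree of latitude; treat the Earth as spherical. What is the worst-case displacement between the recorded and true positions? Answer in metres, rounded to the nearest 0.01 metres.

Rounding to 5 decimal places leaves each coordinate within ±5e-06° of the true value.
Latitude error → 5e-06 × 111700 = 0.5585 m along the meridian.
Longitude error → 5e-06 × 111700 × cos 34.32° = 5e-06 × 111700 × 0.8259 ≈ 0.461266 m.
Worst case both components are at the extreme and orthogonal: √(0.5585² + 0.461266²) ≈ 0.724354 m.

0.72 metres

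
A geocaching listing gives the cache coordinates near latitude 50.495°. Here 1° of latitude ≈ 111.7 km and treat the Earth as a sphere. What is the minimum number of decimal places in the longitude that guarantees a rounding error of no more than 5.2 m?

At 50.495° one degree of longitude covers 111700 × cos 50.495° ≈ 111700 × 0.6361 ≈ 71057.5 m.
Rounding to N decimal places gives at most 0.5 × 10⁻ᴺ degrees of error, i.e. 0.5 × 10⁻ᴺ × 71057.5 m.
Setting 35528.7 × 10⁻ᴺ ≤ 5.2 gives 10ᴺ ≥ 6832, i.e. N ≥ 3.83.
N = 3 would give 35.5 m (too coarse); N = 4 gives 3.55 m ≤ 5.2 m.

4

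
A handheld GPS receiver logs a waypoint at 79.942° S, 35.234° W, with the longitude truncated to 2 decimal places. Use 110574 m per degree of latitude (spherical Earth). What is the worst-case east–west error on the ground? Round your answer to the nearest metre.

Truncating at 2 decimal places can drop up to a full unit in the last place, so the longitude may be off by as much as 0.01°.
At latitude 79.942° a degree of longitude spans 110574 m × cos 79.942° = 110574 × 0.1746 ≈ 19311.2 m.
Maximum E–W displacement: 0.01 × 19311.2 = 193.112 m.

193 metres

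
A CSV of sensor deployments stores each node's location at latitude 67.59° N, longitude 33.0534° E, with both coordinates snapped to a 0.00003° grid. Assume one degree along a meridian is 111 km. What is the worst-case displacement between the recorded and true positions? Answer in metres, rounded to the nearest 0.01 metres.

1.78 metres

With a 0.00003° grid the true value lies within half a step, ±0.00003°/2 = ±1.5e-05°, of the stored one.
North–south component: 1.5e-05° × 111000 = 1.665 m.
E–W at 67.59°: 1.5e-05° × 111000 × cos 67.59° = 1.5e-05 × 111000 × 0.3812 ≈ 0.634751 m.
Worst case both components are at the extreme and orthogonal: √(1.665² + 0.634751²) ≈ 1.78189 m.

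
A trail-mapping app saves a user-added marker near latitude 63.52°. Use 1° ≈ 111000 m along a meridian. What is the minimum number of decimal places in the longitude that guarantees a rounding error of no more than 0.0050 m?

At 63.52° one degree of longitude covers 111000 × cos 63.52° ≈ 111000 × 0.4459 ≈ 49493.3 m.
Rounding to N decimal places gives at most 0.5 × 10⁻ᴺ degrees of error, i.e. 0.5 × 10⁻ᴺ × 49493.3 m.
Need 0.5 × 49493.3 × 10⁻ᴺ ≤ 0.0050 → 10⁻ᴺ ≤ 2.020e-07, so N ≥ 6.69.
So 7 decimal places suffice (0.00247 m); 6 would allow up to 0.0247 m.

7 decimal places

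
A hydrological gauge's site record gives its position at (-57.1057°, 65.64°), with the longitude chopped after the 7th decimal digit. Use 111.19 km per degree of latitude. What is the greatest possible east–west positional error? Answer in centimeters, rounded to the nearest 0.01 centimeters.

0.60 centimeters

Truncating at 7 decimal places can drop up to a full unit in the last place, so the longitude may be off by as much as 1e-07°.
At latitude 57.1057° a degree of longitude spans 111190 m × cos 57.1057° = 111190 × 0.5431 ≈ 60386.3 m.
Maximum E–W displacement: 1e-07 × 60386.3 = 0.00603863 m.
That is 0.00603863 m = 0.60386 cm.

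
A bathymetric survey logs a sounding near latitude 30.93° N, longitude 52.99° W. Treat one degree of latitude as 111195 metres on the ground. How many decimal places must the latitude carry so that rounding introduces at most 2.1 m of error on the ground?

5 decimal places

One degree of latitude covers 111195 m.
Rounding to N decimal places gives at most 0.5 × 10⁻ᴺ degrees of error, i.e. 0.5 × 10⁻ᴺ × 111195 m.
Setting 55597.5 × 10⁻ᴺ ≤ 2.1 gives 10ᴺ ≥ 2.648e+04, i.e. N ≥ 4.42.
So 5 decimal places suffice (0.556 m); 4 would allow up to 5.56 m.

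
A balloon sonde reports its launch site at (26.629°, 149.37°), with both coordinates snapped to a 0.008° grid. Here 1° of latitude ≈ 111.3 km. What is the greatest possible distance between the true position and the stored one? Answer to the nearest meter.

With a 0.008° grid the true value lies within half a step, ±0.008°/2 = ±0.004°, of the stored one.
North–south component: 0.004° × 111300 = 445.2 m.
East–west component at 26.629°: 0.004° × 111300 × cos 26.629° ≈ 0.004 × 99494.1 ≈ 397.977 m.
Worst case both components are at the extreme and orthogonal: √(445.2² + 397.977²) ≈ 597.15 m.

597 meters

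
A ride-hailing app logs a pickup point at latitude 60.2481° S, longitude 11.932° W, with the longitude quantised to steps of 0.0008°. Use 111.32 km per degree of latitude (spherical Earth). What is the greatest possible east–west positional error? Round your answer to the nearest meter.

22 meters

With a 0.0008° grid the true value lies within half a step, ±0.0008°/2 = ±0.0004°, of the stored one.
One degree of longitude at 60.2481° is 111320 × cos 60.2481° ≈ 111320 × 0.4962 = 55242 m.
So at most 0.0004° × 55242 ≈ 22.0968 m east–west.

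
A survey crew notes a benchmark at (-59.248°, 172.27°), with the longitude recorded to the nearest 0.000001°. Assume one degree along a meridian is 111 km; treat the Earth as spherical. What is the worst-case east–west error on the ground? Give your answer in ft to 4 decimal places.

0.0931 ft

Rounding to 6 decimal places leaves the longitude within ±5e-07° of the true value.
Parallels shrink by cos φ, so at 59.248° a degree of longitude is 111000 × 0.5113 ≈ 56756.9 m.
Maximum E–W displacement: 5e-07 × 56756.9 = 0.0283784 m.
Converting: 0.0283784 m × 3.2808 ft/m ≈ 0.093105 ft.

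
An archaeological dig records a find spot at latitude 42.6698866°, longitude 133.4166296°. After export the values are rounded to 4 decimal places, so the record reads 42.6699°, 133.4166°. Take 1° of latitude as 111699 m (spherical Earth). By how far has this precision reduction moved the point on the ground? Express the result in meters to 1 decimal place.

Δlat = 42.6698866 − 42.6699 = -0.0000134°; Δlon = 133.4166296 − 133.4166 = +0.0000296°.
North–south shift: -0.0000134 × 111699 = -1.49677 m.
East–west at this latitude: 0.0000296° × 111699 × cos 42.6699° ≈ 0.0000296 × 82129 = 2.43102 m.
Hypotenuse of the two orthogonal shifts: √(1.49677² + 2.43102²) = 2.85485 m.

2.9 meters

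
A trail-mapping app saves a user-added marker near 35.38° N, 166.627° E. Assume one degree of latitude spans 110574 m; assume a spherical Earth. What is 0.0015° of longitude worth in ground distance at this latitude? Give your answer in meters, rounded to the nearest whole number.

135 meters

0.0015° of longitude at 35.38° is 0.0015 × 110574 × cos 35.38° ≈ 0.0015 × 90154.3 = 135.231 m.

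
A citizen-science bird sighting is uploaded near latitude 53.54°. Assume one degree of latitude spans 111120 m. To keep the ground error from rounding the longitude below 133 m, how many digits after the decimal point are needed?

At 53.54° one degree of longitude covers 111120 × cos 53.54° ≈ 111120 × 0.5943 ≈ 66034.3 m.
Rounding to N decimal places gives at most 0.5 × 10⁻ᴺ degrees of error, i.e. 0.5 × 10⁻ᴺ × 66034.3 m.
Need 0.5 × 66034.3 × 10⁻ᴺ ≤ 133 → 10⁻ᴺ ≤ 4.028e-03, so N ≥ 2.39.
At 2 places the error can reach 330 m, but 3 places keeps it to 33 m.

3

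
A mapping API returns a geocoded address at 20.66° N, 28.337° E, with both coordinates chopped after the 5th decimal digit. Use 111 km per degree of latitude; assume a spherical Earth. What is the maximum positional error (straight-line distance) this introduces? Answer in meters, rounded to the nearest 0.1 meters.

1.5 meters

Truncating at 5 decimal places can drop up to a full unit in the last place, so each coordinate may be off by as much as 1e-05°.
N–S: 1e-05° × 111000 m/° = 1.11 m.
East–west component at 20.66°: 1e-05° × 111000 × cos 20.66° ≈ 1e-05 × 103862 ≈ 1.03862 m.
Combining orthogonally: (1.11² + 1.03862²)^½ ≈ 1.52014 m.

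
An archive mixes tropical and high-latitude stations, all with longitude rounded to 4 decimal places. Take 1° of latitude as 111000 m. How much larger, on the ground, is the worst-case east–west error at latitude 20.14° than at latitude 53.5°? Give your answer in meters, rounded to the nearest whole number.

Rounding to 4 decimal places leaves the longitude within ±5e-05° of the true value.
At 20.14°: 5e-05° × 111000 × cos 20.14° = 5e-05 × 111000 × 0.9389 ≈ 5.2106 m.
At 53.5°: 5e-05° × 111000 × cos 53.5° = 5e-05 × 111000 × 0.5948 ≈ 3.3013 m.
Difference: 5.2106 − 3.3013 = 1.9094 m.

2 meters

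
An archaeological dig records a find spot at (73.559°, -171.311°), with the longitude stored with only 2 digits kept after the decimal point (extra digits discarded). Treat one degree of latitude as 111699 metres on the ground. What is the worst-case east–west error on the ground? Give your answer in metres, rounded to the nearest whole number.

316 metres

Truncating at 2 decimal places can drop up to a full unit in the last place, so the longitude may be off by as much as 0.01°.
Parallels shrink by cos φ, so at 73.559° a degree of longitude is 111699 × 0.2830 ≈ 31613.9 m.
So at most 0.01° × 31613.9 ≈ 316.139 m east–west.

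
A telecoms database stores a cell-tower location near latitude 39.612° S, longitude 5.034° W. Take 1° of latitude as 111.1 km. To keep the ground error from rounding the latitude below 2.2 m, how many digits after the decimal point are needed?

One degree of latitude covers 111100 m.
Rounding to N decimal places gives at most 0.5 × 10⁻ᴺ degrees of error, i.e. 0.5 × 10⁻ᴺ × 111100 m.
Need 0.5 × 111100 × 10⁻ᴺ ≤ 2.2 → 10⁻ᴺ ≤ 3.960e-05, so N ≥ 4.40.
So 5 decimal places suffice (0.555 m); 4 would allow up to 5.56 m.

5 decimal places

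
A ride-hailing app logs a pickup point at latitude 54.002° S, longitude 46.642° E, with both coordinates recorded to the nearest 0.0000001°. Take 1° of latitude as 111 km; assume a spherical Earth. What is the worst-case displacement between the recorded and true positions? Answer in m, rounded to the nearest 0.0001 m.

Rounding to 7 decimal places leaves each coordinate within ±5e-08° of the true value.
Latitude error → 5e-08 × 111000 = 0.00555 m along the meridian.
East–west component at 54.002°: 5e-08° × 111000 × cos 54.002° ≈ 5e-08 × 65241 ≈ 0.00326205 m.
The two errors are perpendicular, so the maximum displacement is √(0.00555² + 0.00326205²) ≈ 0.00643766 m.

0.0064 m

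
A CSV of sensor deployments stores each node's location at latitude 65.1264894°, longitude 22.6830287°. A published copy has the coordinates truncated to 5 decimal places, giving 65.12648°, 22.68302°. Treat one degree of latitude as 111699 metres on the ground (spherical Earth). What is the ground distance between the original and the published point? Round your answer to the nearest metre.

Δlat = 65.1264894 − 65.12648 = +0.0000094°; Δlon = 22.6830287 − 22.68302 = +0.0000087°.
North–south shift: 0.0000094 × 111699 = 1.04997 m.
E–W at 65.1265°: 0.0000087° × 111699 × cos 65.1265° = 0.0000087 × 111699 × 0.4206 ≈ 0.408747 m.
Hypotenuse of the two orthogonal shifts: √(1.04997² + 0.408747²) = 1.12673 m.

1 metres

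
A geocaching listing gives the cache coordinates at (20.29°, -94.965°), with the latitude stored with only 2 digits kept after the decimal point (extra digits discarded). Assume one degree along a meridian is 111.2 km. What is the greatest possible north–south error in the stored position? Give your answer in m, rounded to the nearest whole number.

1112 m

Truncating at 2 decimal places can drop up to a full unit in the last place, so the latitude may be off by as much as 0.01°.
North–south distance: 0.01° × 111200 m/° = 1112 m.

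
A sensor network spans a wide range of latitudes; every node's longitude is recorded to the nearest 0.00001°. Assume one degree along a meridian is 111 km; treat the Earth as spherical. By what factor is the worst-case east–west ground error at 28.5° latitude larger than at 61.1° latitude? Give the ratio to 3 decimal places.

Rounding to 5 decimal places leaves the longitude within ±5e-06° of the true value.
Error at 28.5° = 5e-06° × 111000 × cos 28.5° ≈ 0.555 × 0.8788 = 0.48774 m.
Error at 61.1° = 5e-06° × 111000 × cos 61.1° ≈ 0.555 × 0.4833 = 0.26822 m.
Ratio: 0.48774 / 0.26822 = cos 28.5° / cos 61.1° ≈ 1.8184.

1.818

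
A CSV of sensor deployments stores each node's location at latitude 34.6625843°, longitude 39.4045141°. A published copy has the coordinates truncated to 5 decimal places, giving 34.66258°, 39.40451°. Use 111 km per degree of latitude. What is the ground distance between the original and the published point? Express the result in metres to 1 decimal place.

0.6 metres

Δlat = 34.6625843 − 34.66258 = +0.0000043°; Δlon = 39.4045141 − 39.40451 = +0.0000041°.
N–S: 0.0000043° × 111000 m/° = 0.4773 m.
East–west at this latitude: 0.0000041° × 111000 × cos 34.6626° ≈ 0.0000041 × 91299.2 = 0.374327 m.
Hypotenuse of the two orthogonal shifts: √(0.4773² + 0.374327²) = 0.606577 m.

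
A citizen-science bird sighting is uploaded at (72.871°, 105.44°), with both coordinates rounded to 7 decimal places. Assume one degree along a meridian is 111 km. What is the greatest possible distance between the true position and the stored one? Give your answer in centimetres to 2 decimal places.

0.58 centimetres

Rounding to 7 decimal places leaves each coordinate within ±5e-08° of the true value.
North–south component: 5e-08° × 111000 = 0.00555 m.
Longitude error → 5e-08 × 111000 × cos 72.871° = 5e-08 × 111000 × 0.2945 ≈ 0.00163461 m.
Worst case both components are at the extreme and orthogonal: √(0.00555² + 0.00163461²) ≈ 0.00578571 m.
That is 0.00578571 m = 0.57857 cm.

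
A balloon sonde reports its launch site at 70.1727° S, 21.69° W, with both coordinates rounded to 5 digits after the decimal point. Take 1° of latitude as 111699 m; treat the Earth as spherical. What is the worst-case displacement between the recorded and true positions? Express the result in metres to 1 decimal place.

0.6 metres

Rounding to 5 decimal places leaves each coordinate within ±5e-06° of the true value.
Latitude error → 5e-06 × 111699 = 0.558495 m along the meridian.
E–W at 70.1727°: 5e-06° × 111699 × cos 70.1727° = 5e-06 × 111699 × 0.3392 ≈ 0.189434 m.
The two errors are perpendicular, so the maximum displacement is √(0.558495² + 0.189434²) ≈ 0.589747 m.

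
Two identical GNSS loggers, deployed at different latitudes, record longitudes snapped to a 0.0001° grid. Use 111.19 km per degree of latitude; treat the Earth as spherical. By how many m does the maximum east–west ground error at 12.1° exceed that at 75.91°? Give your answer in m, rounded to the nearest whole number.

4 m

With a 0.0001° grid the true value lies within half a step, ±0.0001°/2 = ±5e-05°, of the stored one.
At 12.1°: 5e-05° × 111190 × cos 12.1° = 5e-05 × 111190 × 0.9778 ≈ 5.436 m.
Error at 75.91° = 5e-05° × 111190 × cos 75.91° ≈ 5.5595 × 0.2434 = 1.3534 m.
Difference: 5.436 − 1.3534 = 4.0825 m.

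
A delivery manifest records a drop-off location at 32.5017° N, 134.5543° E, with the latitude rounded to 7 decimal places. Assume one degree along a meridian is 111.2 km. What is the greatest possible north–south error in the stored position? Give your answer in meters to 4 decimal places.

0.0056 meters

Rounding to 7 decimal places leaves the latitude within ±5e-08° of the true value.
So the N–S error is at most 5e-08 × 111200 = 0.00556 m.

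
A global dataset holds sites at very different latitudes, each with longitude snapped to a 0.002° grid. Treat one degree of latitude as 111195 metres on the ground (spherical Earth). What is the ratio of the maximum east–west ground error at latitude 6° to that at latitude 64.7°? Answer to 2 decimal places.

With a 0.002° grid the true value lies within half a step, ±0.002°/2 = ±0.001°, of the stored one.
At 6°: 0.001° × 111195 × cos 6° = 0.001 × 111195 × 0.9945 ≈ 110.59 m.
At 64.7°: 0.001° × 111195 × cos 64.7° = 0.001 × 111195 × 0.4274 ≈ 47.52 m.
Ratio: 110.59 / 47.52 = cos 6° / cos 64.7° ≈ 2.3271.

2.33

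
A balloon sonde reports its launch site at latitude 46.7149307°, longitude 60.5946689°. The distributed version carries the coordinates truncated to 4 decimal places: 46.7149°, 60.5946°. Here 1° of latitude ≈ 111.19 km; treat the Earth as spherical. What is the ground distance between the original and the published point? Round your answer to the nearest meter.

The latitude changed by +0.0000307° and the longitude by +0.0000689°.
North–south shift: 0.0000307 × 111190 = 3.41353 m.
East–west at this latitude: 0.0000689° × 111190 × cos 46.7149° ≈ 0.0000689 × 76235.1 = 5.2526 m.
Combined displacement = (3.41353² + 5.2526²)^½ ≈ 6.26434 m.

6 meters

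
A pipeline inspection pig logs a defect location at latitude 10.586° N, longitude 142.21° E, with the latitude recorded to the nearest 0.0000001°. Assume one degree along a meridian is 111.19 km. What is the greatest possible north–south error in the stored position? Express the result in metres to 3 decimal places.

0.006 metres

Rounding to 7 decimal places leaves the latitude within ±5e-08° of the true value.
So the N–S error is at most 5e-08 × 111190 = 0.0055595 m.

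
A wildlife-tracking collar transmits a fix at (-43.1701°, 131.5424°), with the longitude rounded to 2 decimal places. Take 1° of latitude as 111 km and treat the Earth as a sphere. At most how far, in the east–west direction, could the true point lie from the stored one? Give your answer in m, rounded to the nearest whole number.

Rounding to 2 decimal places leaves the longitude within ±0.005° of the true value.
One degree of longitude at 43.1701° is 111000 × cos 43.1701° ≈ 111000 × 0.7293 = 80955.2 m.
Maximum E–W displacement: 0.005 × 80955.2 = 404.776 m.

405 m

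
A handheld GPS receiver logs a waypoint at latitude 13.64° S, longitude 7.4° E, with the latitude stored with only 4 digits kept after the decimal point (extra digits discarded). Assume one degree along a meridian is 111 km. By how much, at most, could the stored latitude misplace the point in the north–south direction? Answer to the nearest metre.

11 metres

Truncating at 4 decimal places can drop up to a full unit in the last place, so the latitude may be off by as much as 0.0001°.
North–south distance: 0.0001° × 111000 m/° = 11.1 m.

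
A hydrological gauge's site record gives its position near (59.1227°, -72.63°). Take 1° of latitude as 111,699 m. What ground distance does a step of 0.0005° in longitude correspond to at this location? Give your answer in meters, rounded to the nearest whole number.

At 59.1227° a degree of longitude is 111699 × cos 59.1227° ≈ 57324.1 m, so 0.0005° corresponds to 28.662 m.

29 meters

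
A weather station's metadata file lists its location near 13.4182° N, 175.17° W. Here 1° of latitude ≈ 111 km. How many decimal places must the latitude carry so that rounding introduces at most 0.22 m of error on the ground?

6

One degree of latitude covers 111000 m.
N decimal places → at most half a unit in the last place, 0.5 × 10⁻ᴺ° = 111000/2 × 10⁻ᴺ m.
Setting 55500 × 10⁻ᴺ ≤ 0.22 gives 10ᴺ ≥ 2.523e+05, i.e. N ≥ 5.40.
N = 5 would give 0.555 m (too coarse); N = 6 gives 0.0555 m ≤ 0.22 m.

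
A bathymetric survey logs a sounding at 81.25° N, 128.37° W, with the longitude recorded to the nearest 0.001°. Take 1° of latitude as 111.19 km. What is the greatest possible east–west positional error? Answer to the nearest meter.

Rounding to 3 decimal places leaves the longitude within ±0.0005° of the true value.
At latitude 81.25° a degree of longitude spans 111190 m × cos 81.25° = 111190 × 0.1521 ≈ 16914.6 m.
So at most 0.0005° × 16914.6 ≈ 8.4573 m east–west.

8 meters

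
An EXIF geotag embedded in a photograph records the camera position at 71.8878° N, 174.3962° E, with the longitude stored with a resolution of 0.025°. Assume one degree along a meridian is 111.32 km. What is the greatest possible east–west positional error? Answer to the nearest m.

With a 0.025° grid the true value lies within half a step, ±0.025°/2 = ±0.0125°, of the stored one.
At latitude 71.8878° a degree of longitude spans 111320 m × cos 71.8878° = 111320 × 0.3109 ≈ 34607 m.
So at most 0.0125° × 34607 ≈ 432.588 m east–west.

433 m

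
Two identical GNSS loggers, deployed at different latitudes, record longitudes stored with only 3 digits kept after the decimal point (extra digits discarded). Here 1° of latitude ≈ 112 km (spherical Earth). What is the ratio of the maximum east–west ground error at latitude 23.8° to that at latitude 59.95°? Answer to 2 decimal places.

Truncating at 3 decimal places can drop up to a full unit in the last place, so the longitude may be off by as much as 0.001°.
Error at 23.8° = 0.001° × 112000 × cos 23.8° ≈ 112 × 0.9150 = 102.48 m.
Error at 59.95° = 0.001° × 112000 × cos 59.95° ≈ 112 × 0.5008 = 56.085 m.
The ratio reduces to cos 23.8° / cos 59.95° = 0.9150/0.5008 ≈ 1.8272.

1.83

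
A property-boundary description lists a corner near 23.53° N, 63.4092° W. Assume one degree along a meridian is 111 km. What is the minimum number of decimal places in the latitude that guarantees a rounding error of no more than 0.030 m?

One degree of latitude covers 111000 m.
With N decimal places the half-ulp bound is 0.5·10⁻ᴺ°, or 0.5·10⁻ᴺ × 111000 m on the ground.
Need 0.5 × 111000 × 10⁻ᴺ ≤ 0.030 → 10⁻ᴺ ≤ 5.405e-07, so N ≥ 6.27.
N = 6 would give 0.0555 m (too coarse); N = 7 gives 0.00555 m ≤ 0.030 m.

7 decimal places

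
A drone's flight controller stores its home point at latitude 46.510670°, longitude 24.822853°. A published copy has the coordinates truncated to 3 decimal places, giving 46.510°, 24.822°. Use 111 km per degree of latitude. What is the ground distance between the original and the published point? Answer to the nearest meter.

99 meters

Δlat = 46.510670 − 46.510 = +0.000670°; Δlon = 24.822853 − 24.822 = +0.000853°.
N–S: 0.000670° × 111000 m/° = 74.37 m.
E–W at 46.51°: 0.000853° × 111000 × cos 46.51° = 0.000853 × 111000 × 0.6882 ≈ 65.1635 m.
Hypotenuse of the two orthogonal shifts: √(74.37² + 65.1635²) = 98.8796 m.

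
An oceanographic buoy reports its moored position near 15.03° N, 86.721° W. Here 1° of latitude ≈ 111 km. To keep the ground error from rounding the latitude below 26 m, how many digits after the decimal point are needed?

One degree of latitude covers 111000 m.
Rounding to N decimal places gives at most 0.5 × 10⁻ᴺ degrees of error, i.e. 0.5 × 10⁻ᴺ × 111000 m.
Need 0.5 × 111000 × 10⁻ᴺ ≤ 26 → 10⁻ᴺ ≤ 4.685e-04, so N ≥ 3.33.
N = 3 would give 55.5 m (too coarse); N = 4 gives 5.55 m ≤ 26 m.

4 decimal places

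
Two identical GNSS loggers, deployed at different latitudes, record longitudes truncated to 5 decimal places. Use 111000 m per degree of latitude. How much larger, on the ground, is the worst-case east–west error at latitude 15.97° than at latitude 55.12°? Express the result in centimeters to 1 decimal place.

43.2 centimeters

Truncating at 5 decimal places can drop up to a full unit in the last place, so the longitude may be off by as much as 1e-05°.
Error at 15.97° = 1e-05° × 111000 × cos 15.97° ≈ 1.11 × 0.9614 = 1.0672 m.
At 55.12°: 1e-05° × 111000 × cos 55.12° = 1e-05 × 111000 × 0.5719 ≈ 0.63476 m.
Difference: 1.0672 − 0.63476 = 0.4324 m.
That is 0.432396 m = 43.24 cm.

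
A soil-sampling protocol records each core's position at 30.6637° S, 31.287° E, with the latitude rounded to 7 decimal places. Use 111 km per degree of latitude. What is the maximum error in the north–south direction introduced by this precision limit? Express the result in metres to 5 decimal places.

Rounding to 7 decimal places leaves the latitude within ±5e-08° of the true value.
Along the meridian that is 5e-08° × 111000 m/° = 0.00555 m.

0.00555 metres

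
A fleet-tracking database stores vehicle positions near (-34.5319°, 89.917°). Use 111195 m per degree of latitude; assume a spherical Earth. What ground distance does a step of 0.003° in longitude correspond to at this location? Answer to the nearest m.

One degree of longitude here spans 111195 × cos 34.5319° = 111195 × 0.8238 ≈ 91603.6 m; 0.003° of that is 274.811 m.

275 m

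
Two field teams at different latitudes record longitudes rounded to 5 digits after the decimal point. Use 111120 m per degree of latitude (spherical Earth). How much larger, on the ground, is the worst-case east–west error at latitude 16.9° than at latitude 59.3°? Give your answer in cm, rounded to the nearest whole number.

Rounding to 5 decimal places leaves the longitude within ±5e-06° of the true value.
Error at 16.9° = 5e-06° × 111120 × cos 16.9° ≈ 0.5556 × 0.9568 = 0.53161 m.
At 59.3°: 5e-06° × 111120 × cos 59.3° = 5e-06 × 111120 × 0.5105 ≈ 0.28366 m.
Difference: 0.53161 − 0.28366 = 0.24795 m.
That is 0.247948 m = 24.795 cm.

25 cm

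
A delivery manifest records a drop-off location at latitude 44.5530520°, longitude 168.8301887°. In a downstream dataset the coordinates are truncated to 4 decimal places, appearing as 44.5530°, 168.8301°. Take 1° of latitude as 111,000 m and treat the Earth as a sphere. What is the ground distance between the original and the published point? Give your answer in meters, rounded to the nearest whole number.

9 meters

The latitude changed by +0.0000520° and the longitude by +0.0000887°.
N–S: 0.0000520° × 111000 m/° = 5.772 m.
E–W at 44.553°: 0.0000887° × 111000 × cos 44.553° = 0.0000887 × 111000 × 0.7126 ≈ 7.01606 m.
Combined displacement = (5.772² + 7.01606²)^½ ≈ 9.08521 m.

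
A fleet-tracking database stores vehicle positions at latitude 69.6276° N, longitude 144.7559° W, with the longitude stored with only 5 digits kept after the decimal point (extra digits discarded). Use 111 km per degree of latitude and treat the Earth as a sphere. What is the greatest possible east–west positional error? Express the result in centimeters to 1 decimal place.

Truncating at 5 decimal places can drop up to a full unit in the last place, so the longitude may be off by as much as 1e-05°.
Parallels shrink by cos φ, so at 69.6276° a degree of longitude is 111000 × 0.3481 ≈ 38641.4 m.
East–west error: 1e-05° × 38641.4 m/° ≈ 0.386414 m.
That is 0.386414 m = 38.641 cm.

38.6 centimeters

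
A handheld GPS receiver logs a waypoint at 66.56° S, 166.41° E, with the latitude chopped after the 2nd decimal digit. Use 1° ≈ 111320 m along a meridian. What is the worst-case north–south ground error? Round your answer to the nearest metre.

1113 metres

Truncating at 2 decimal places can drop up to a full unit in the last place, so the latitude may be off by as much as 0.01°.
North–south distance: 0.01° × 111320 m/° = 1113.2 m.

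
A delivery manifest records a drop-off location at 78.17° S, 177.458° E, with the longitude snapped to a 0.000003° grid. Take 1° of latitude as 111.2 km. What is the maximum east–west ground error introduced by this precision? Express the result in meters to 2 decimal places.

0.03 meters

With a 0.000003° grid the true value lies within half a step, ±0.000003°/2 = ±1.5e-06°, of the stored one.
At latitude 78.17° a degree of longitude spans 111200 m × cos 78.17° = 111200 × 0.2050 ≈ 22797 m.
East–west error: 1.5e-06° × 22797 m/° ≈ 0.0341954 m.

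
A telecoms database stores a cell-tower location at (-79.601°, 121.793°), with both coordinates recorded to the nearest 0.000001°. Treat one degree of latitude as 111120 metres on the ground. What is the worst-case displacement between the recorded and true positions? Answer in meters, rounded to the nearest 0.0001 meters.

Rounding to 6 decimal places leaves each coordinate within ±5e-07° of the true value.
North–south component: 5e-07° × 111120 = 0.05556 m.
East–west component at 79.601°: 5e-07° × 111120 × cos 79.601° ≈ 5e-07 × 20057.4 ≈ 0.0100287 m.
The two errors are perpendicular, so the maximum displacement is √(0.05556² + 0.0100287²) ≈ 0.0564578 m.

0.0565 meters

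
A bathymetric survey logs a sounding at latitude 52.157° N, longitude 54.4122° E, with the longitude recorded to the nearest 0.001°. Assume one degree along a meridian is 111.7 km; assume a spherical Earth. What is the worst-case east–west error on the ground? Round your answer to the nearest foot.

112 feet

Rounding to 3 decimal places leaves the longitude within ±0.0005° of the true value.
At latitude 52.157° a degree of longitude spans 111700 m × cos 52.157° = 111700 × 0.6135 ≈ 68527.9 m.
So at most 0.0005° × 68527.9 ≈ 34.264 m east–west.
Converting: 34.264 m × 3.2808 ft/m ≈ 112.41 ft.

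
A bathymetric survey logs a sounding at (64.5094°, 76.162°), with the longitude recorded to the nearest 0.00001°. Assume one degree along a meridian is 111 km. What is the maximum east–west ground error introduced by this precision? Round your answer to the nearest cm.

24 cm

Rounding to 5 decimal places leaves the longitude within ±5e-06° of the true value.
One degree of longitude at 64.5094° is 111000 × cos 64.5094° ≈ 111000 × 0.4304 = 47770.3 m.
Maximum E–W displacement: 5e-06 × 47770.3 = 0.238851 m.
That is 0.238851 m = 23.885 cm.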